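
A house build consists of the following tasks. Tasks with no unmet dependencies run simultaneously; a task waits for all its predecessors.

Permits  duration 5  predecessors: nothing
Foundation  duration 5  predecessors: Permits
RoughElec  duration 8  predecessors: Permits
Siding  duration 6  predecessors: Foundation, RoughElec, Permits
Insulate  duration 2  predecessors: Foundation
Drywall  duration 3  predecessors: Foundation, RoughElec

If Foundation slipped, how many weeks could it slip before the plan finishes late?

The longest chain is Permits→RoughElec→Siding = 5+8+6 = 19; overall finish 19 weeks.
Longest path through Foundation: 16 weeks (earliest finish 10, latest finish 13).
So Foundation can slip 13 − 10 = 3 weeks.

3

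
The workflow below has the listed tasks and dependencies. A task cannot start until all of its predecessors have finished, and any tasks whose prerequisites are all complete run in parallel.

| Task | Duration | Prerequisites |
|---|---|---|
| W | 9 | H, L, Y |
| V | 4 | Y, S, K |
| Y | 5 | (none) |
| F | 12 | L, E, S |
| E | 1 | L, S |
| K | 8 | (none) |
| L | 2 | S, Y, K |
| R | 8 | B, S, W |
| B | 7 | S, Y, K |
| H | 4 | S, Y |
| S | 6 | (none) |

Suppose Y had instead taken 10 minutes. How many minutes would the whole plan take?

31

Actual critical path: K→L→W→R = 8+2+9+8 = 27 ⇒ 27 minutes.
The longest path through Y is only 26 minutes, so Y has float 1.
New critical path: Y→H→W→R = 10+4+9+8 = 31 ⇒ 31 minutes.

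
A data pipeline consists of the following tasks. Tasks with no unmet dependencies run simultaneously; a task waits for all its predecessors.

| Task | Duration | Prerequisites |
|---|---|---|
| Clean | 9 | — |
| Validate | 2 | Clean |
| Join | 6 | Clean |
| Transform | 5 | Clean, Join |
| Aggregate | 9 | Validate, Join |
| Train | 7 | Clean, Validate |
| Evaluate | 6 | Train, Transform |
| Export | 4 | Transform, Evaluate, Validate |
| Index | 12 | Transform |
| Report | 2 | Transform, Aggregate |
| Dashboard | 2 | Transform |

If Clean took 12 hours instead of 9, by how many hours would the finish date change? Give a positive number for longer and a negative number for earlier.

3

Baseline: Clean→Join→Transform→Index = 9+6+5+12 = 32 → 32 hours.
Since Clean is critical, the +3 change carries straight to that chain (now 35 hours).
No other chain overtakes it, so the finish is 35 hours.
Change in finish: 35 − 32 = +3 hours.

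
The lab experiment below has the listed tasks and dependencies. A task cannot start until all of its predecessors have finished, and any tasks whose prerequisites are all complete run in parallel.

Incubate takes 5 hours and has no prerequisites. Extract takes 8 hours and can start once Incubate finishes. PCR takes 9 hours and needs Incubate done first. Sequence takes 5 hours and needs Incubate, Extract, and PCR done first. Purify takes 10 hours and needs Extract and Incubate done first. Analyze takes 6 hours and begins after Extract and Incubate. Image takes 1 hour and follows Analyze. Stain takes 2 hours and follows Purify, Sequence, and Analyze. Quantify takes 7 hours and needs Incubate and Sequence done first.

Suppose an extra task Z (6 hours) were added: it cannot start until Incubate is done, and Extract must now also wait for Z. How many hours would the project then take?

Originally the project takes 26 hours.
With Z inserted, Extract now waits for max(Incubate, Z).
New critical path: Incubate→Z→Extract→Sequence→Quantify = 5+6+8+5+7 = 31 ⇒ 31 hours.

31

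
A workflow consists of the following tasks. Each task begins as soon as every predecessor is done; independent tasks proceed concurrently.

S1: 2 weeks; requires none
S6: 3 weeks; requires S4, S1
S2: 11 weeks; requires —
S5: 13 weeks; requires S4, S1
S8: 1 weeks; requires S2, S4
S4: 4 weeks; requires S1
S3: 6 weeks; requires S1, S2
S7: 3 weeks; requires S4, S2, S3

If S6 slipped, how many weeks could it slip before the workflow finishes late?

S2→S3→S7 = 11+6+3 = 20 sets the makespan at 20 weeks.
S6 finishes as early as 9 and must finish by 20.
So S6 can slip 20 − 9 = 11 weeks.

11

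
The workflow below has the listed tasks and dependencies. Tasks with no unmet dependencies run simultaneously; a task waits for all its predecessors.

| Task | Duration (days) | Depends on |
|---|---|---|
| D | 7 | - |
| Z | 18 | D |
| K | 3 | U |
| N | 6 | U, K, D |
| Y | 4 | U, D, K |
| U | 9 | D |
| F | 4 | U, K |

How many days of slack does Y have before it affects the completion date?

The longest chain is D→U→K→N = 7+9+3+6 = 25; overall finish 25 days.
Y finishes as early as 23 and must finish by 25.
Slack of Y = 21 − 19 = 2 days.

2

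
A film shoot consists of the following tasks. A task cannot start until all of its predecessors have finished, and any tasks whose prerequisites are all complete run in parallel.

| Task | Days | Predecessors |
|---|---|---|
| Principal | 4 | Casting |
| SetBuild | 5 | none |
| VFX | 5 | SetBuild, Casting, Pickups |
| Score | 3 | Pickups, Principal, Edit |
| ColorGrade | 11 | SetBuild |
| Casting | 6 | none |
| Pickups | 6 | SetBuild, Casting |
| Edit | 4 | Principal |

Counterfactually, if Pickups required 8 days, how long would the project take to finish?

19

Baseline: Casting→Pickups→VFX = 6+6+5 = 17 → 17 days.
Pickups is on the critical path; changing it to 8 makes that path 19 days.
No other chain overtakes it, so the finish is 19 days.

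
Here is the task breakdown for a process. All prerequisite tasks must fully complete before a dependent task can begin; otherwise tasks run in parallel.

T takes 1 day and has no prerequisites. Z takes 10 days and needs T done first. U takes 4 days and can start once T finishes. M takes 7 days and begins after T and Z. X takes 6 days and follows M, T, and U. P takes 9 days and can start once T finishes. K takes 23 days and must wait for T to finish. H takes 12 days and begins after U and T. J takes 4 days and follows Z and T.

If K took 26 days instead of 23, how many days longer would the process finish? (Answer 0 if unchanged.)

The binding path is T→K = 1+23 = 24; finish at 24 days.
K is on the critical path; changing it to 26 makes that path 27 days.
No other chain overtakes it, so the finish is 27 days.
Change in finish: 27 − 24 = +3 days.

3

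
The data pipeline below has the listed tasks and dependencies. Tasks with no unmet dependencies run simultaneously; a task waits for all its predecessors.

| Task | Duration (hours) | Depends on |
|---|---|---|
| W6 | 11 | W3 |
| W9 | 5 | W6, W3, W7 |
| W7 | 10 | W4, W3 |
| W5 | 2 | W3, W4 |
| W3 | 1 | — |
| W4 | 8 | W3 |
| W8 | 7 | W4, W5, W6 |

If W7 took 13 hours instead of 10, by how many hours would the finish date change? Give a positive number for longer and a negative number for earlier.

3

Actual critical path: W3→W4→W7→W9 = 1+8+10+5 = 24 ⇒ 24 hours.
W7 is on the critical path; changing it to 13 makes that path 27 hours.
No other chain overtakes it, so the finish is 27 hours.
Change in finish: 27 − 24 = +3 hours.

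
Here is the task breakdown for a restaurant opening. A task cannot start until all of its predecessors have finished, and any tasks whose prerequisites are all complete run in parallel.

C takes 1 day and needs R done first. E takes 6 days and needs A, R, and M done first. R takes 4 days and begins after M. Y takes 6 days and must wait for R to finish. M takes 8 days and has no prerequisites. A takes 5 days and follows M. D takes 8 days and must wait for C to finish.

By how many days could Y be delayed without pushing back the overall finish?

3

Critical path: M→R→C→D = 8+4+1+8 = 21, so the finish is 21 days.
The longest chain containing Y totals 18 days.
Slack of Y = 15 − 12 = 3 days.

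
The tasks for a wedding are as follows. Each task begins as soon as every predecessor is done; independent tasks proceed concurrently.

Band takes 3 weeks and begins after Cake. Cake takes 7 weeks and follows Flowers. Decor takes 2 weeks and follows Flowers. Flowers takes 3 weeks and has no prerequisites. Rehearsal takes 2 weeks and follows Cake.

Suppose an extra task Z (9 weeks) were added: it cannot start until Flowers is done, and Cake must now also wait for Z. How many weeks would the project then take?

22

Originally the project takes 13 weeks.
With Z inserted, Cake now waits for max(Flowers, Z).
New critical path: Flowers→Z→Cake→Band = 3+9+7+3 = 22 ⇒ 22 weeks.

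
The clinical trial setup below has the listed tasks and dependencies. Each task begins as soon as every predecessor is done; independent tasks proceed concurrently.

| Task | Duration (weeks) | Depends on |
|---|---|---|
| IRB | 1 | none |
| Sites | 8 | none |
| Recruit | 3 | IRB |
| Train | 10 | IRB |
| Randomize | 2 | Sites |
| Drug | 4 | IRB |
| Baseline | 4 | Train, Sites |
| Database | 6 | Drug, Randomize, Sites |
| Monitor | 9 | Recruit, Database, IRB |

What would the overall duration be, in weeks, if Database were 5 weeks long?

The binding path is Sites→Randomize→Database→Monitor = 8+2+6+9 = 25; finish at 25 weeks.
Since Database is critical, the -1 change carries straight to that chain (now 24 weeks).
No other chain overtakes it, so the finish is 24 weeks.

24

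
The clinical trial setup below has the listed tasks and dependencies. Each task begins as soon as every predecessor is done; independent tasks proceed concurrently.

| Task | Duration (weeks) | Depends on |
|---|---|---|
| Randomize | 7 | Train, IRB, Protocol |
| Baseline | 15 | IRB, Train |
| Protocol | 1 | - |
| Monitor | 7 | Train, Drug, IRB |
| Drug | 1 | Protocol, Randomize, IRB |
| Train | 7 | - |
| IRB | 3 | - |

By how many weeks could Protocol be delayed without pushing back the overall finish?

Critical path: Train→Randomize→Drug→Monitor = 7+7+1+7 = 22, so the finish is 22 weeks.
The longest chain containing Protocol totals 16 weeks.
So Protocol can slip 7 − 1 = 6 weeks.

6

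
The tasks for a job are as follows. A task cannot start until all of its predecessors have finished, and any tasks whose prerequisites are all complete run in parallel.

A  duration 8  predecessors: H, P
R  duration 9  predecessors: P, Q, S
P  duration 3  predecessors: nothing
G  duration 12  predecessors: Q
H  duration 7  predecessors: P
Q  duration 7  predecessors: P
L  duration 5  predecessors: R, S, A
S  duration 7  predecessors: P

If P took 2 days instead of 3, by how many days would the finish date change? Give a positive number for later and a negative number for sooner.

As given, the longest chain is P→S→R→L = 3+7+9+5 = 24, so the finish is 24 days.
P lies on that path, so at 2 days the path becomes 23 days.
No other chain overtakes it, so the finish is 23 days.
Change in finish: 23 − 24 = -1 days.

-1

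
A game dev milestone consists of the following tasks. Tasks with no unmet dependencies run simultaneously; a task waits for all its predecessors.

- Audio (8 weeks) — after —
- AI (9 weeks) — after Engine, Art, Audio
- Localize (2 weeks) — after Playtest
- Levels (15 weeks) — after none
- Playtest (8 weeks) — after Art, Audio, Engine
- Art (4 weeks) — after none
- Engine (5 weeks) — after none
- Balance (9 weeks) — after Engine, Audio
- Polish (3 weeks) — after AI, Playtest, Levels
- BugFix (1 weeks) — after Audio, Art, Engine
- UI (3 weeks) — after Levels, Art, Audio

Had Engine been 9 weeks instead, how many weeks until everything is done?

21

Baseline: Audio→AI→Polish = 8+9+3 = 20 → 20 weeks.
Engine has 3 weeks of float (longest path through it is 17).
Now Engine→AI→Polish = 9+9+3 = 21 is longest, so the finish becomes 21 weeks.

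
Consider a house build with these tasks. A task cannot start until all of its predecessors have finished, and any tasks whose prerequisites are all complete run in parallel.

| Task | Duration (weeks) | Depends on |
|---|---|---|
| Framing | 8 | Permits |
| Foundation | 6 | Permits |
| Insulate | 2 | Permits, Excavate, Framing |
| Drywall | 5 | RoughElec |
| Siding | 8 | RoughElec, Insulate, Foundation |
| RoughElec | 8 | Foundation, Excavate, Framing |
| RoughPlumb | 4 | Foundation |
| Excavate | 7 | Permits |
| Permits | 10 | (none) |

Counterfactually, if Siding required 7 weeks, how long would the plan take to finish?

Actual critical path: Permits→Framing→RoughElec→Siding = 10+8+8+8 = 34 ⇒ 34 weeks.
Siding is on the critical path; changing it to 7 makes that path 33 weeks.
No other chain overtakes it, so the finish is 33 weeks.

33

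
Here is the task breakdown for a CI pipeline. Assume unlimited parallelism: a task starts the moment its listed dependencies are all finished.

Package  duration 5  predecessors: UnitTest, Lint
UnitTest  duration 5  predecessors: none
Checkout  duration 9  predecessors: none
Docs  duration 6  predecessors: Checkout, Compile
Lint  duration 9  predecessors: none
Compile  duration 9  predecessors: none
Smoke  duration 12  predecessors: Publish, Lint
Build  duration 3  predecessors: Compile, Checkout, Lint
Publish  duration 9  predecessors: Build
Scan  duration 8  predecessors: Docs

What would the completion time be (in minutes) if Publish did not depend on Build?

Original critical path: Checkout→Build→Publish→Smoke = 9+3+9+12 = 33 ⇒ 33 minutes.
Without Build→Publish, Publish's earliest start moves from 12 to 0.
The longest chain is now Checkout→Docs→Scan = 9+6+8 = 23, so the schedule takes 23 minutes.

23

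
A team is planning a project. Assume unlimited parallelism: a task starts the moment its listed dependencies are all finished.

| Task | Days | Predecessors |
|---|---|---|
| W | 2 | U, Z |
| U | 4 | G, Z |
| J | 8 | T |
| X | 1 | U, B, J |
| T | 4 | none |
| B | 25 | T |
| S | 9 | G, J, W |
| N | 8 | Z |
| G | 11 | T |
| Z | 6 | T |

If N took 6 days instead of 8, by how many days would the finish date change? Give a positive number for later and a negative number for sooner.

0

As given, the longest chain is T→B→X = 4+25+1 = 30, so the finish is 30 days.
N is off the critical path — its longest chain is 18 days, giving 12 of slack.
That remains the longest chain; total 30 days.
Change in finish: 30 − 30 = +0 days.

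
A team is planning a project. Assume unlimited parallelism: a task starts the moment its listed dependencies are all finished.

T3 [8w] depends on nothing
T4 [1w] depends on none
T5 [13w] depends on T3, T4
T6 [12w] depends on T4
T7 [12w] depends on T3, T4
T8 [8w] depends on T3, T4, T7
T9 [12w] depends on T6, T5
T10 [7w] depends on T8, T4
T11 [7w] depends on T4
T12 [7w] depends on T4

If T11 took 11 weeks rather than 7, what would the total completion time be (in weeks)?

Baseline: T3→T7→T8→T10 = 8+12+8+7 = 35 → 35 weeks.
T11 has 27 weeks of float (longest path through it is 8).
That remains the longest chain; total 35 weeks.

35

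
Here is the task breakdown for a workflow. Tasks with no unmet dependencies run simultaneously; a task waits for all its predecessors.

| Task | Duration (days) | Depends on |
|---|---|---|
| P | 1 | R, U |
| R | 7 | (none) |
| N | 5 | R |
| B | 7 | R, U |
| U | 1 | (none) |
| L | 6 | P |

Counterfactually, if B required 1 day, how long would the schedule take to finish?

Critical path before the change: R→B = 7+7 = 14 giving 14 days.
B is on the critical path; changing it to 1 makes that path 8 days.
Now R→P→L = 7+1+6 = 14 is longest, so the finish becomes 14 days.

14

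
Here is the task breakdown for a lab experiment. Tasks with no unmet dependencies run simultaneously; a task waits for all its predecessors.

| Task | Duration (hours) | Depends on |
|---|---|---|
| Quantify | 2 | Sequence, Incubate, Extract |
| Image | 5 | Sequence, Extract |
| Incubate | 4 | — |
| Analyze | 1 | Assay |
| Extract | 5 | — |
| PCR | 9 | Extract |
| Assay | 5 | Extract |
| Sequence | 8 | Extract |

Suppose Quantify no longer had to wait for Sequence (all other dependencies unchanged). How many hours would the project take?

18

Before: longest chain Extract→Sequence→Image = 5+8+5 = 18, finish 18.
Without Sequence→Quantify, Quantify's earliest start moves from 13 to 5.
The longest chain is now Extract→Sequence→Image = 5+8+5 = 18, so the project takes 18 hours.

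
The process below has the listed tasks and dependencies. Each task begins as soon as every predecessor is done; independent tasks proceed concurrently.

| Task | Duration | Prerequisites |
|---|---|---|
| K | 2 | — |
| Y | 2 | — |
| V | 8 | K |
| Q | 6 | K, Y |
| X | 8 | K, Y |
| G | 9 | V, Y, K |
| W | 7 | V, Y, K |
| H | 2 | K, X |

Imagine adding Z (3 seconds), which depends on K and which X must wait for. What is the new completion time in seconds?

19

Originally the project takes 19 seconds.
With Z inserted, X now waits for max(K, Y, Z).
New critical path: K→V→G = 2+8+9 = 19 ⇒ 19 seconds.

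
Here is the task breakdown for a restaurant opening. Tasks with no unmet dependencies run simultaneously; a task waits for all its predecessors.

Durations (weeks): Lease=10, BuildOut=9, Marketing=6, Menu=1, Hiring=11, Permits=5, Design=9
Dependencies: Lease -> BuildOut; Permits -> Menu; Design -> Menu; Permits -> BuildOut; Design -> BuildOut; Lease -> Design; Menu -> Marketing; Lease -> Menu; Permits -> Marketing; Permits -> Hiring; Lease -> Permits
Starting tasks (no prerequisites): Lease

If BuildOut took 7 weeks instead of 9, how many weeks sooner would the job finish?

2

As given, the longest chain is Lease→Design→BuildOut = 10+9+9 = 28, so the finish is 28 weeks.
Since BuildOut is critical, the -2 change carries straight to that chain (now 26 weeks).
New critical path: Lease→Permits→Hiring = 10+5+11 = 26 ⇒ 26 weeks.
Change in finish: 26 − 28 = -2 weeks.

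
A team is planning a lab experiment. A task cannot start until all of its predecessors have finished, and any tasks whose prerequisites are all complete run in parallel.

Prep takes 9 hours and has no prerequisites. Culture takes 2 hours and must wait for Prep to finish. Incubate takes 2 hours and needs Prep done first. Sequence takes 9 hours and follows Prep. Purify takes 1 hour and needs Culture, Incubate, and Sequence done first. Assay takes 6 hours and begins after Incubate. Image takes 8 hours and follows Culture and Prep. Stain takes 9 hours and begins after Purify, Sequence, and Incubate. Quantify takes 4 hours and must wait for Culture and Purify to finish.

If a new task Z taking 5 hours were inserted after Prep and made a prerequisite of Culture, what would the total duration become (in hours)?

28

Originally the plan takes 28 hours.
With Z inserted, Culture now waits for max(Prep, Z).
New critical path: Prep→Sequence→Purify→Stain = 9+9+1+9 = 28 ⇒ 28 hours.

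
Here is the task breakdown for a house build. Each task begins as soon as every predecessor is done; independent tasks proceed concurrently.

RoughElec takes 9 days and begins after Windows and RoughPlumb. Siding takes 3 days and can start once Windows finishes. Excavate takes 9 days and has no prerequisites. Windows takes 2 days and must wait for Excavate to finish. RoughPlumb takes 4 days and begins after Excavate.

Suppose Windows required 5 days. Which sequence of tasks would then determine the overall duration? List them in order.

Baseline: Excavate→RoughPlumb→RoughElec = 9+4+9 = 22 → 22 days.
Windows has 2 days of float (longest path through it is 20).
The binding chain switches to Excavate→Windows→RoughElec = 9+5+9 = 23; finish 23 days.

Excavate, Windows, RoughElec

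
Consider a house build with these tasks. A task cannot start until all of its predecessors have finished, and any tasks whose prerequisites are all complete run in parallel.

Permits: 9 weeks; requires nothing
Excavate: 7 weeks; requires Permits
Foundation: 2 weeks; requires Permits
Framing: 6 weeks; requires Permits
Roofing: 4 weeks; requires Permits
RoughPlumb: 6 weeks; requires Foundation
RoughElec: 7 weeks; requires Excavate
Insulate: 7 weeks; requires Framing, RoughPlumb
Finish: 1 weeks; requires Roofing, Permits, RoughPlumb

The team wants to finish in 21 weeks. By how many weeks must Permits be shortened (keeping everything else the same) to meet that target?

3

Current finish: 24 weeks; target: 21.
Permits is on every critical path, so each week cut from Permits cuts the finish by one (this holds down to a finish of 16).
Need 24 − 21 = 3 weeks off Permits → Permits becomes 6 weeks, finish becomes 21.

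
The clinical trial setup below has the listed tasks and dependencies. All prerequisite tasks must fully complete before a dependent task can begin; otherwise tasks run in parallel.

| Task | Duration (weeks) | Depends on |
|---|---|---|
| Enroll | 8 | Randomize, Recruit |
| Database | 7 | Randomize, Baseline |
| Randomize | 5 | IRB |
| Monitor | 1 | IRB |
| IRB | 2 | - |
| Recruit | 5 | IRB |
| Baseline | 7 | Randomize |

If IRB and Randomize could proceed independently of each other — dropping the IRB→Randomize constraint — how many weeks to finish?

19

Original critical path: IRB→Randomize→Baseline→Database = 2+5+7+7 = 21 ⇒ 21 weeks.
Without IRB→Randomize, Randomize's earliest start moves from 2 to 0.
The longest chain is now Randomize→Baseline→Database = 5+7+7 = 19, so the schedule takes 19 weeks.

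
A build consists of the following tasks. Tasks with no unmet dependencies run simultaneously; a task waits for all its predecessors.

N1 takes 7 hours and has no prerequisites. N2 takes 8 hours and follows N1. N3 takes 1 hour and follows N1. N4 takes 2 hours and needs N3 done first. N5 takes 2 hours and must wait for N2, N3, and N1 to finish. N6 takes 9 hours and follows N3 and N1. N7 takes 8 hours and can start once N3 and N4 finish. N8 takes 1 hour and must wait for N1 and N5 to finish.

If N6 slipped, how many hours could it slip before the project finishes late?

Critical path: N1→N2→N5→N8 = 7+8+2+1 = 18, so the finish is 18 hours.
N6 finishes as early as 17 and must finish by 18.
So N6 can slip 18 − 17 = 1 hour.

1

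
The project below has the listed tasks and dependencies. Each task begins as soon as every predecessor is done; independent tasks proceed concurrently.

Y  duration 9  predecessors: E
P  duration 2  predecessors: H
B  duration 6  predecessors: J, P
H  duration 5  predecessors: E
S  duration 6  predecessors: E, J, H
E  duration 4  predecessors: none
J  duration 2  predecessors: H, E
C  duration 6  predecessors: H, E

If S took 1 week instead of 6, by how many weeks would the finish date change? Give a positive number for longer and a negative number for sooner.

0

Critical path before the change: E→H→J→S = 4+5+2+6 = 17 giving 17 weeks.
Since S is critical, the -5 change carries straight to that chain (now 12 weeks).
The binding chain switches to E→H→P→B = 4+5+2+6 = 17; finish 17 weeks.
Change in finish: 17 − 17 = +0 weeks.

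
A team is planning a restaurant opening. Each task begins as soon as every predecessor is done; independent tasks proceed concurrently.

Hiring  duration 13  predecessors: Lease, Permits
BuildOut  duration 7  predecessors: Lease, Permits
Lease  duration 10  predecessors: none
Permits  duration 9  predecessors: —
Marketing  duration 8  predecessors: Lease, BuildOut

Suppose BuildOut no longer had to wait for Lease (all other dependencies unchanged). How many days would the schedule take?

Original critical path: Lease→BuildOut→Marketing = 10+7+8 = 25 ⇒ 25 days.
Without Lease→BuildOut, BuildOut's earliest start moves from 10 to 9.
New critical path: Permits→BuildOut→Marketing = 9+7+8 = 24 ⇒ 24 days.

24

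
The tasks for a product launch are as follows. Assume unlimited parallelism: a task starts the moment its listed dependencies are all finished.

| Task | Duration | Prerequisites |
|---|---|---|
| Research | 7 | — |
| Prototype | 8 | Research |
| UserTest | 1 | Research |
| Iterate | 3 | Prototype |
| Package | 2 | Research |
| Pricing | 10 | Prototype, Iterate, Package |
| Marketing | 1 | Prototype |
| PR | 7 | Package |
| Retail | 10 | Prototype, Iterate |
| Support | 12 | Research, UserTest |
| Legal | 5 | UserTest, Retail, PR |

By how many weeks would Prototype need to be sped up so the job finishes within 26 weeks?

Current finish: 33 weeks; target: 26.
Prototype is on every critical path, so each week cut from Prototype cuts the finish by one (this holds down to a finish of 26).
Need 33 − 26 = 7 weeks off Prototype → Prototype becomes 1 week, finish becomes 26.

7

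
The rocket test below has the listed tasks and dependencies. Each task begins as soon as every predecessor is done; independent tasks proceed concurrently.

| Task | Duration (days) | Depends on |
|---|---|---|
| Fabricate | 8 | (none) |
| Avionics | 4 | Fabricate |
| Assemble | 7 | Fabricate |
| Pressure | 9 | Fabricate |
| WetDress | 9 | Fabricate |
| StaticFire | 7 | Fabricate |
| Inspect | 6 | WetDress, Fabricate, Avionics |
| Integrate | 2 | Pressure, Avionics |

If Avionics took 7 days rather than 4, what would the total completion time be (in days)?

23

Actual critical path: Fabricate→WetDress→Inspect = 8+9+6 = 23 ⇒ 23 days.
Avionics is off the critical path — its longest chain is 18 days, giving 5 of slack.
The critical path is still Fabricate→WetDress→Inspect; finish is now 23 days.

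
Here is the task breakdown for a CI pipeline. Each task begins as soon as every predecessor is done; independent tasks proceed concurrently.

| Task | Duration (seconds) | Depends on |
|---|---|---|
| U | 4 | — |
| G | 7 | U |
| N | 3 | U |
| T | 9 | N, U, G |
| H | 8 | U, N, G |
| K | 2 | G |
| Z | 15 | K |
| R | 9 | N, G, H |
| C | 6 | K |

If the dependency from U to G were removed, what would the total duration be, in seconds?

24

Before: longest chain U→G→H→R = 4+7+8+9 = 28, finish 28.
Without U→G, G's earliest start moves from 4 to 0.
After: U→N→H→R = 4+3+8+9 = 24 → 24 seconds.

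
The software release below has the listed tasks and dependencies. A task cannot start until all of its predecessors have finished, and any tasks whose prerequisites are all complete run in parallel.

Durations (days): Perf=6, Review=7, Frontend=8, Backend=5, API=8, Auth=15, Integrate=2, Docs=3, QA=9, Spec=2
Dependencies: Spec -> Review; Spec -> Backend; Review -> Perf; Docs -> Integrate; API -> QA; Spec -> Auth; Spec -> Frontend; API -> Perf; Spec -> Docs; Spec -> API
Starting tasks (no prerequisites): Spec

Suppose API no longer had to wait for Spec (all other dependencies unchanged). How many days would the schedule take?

17

Original critical path: Spec→API→QA = 2+8+9 = 19 ⇒ 19 days.
Without Spec→API, API's earliest start moves from 2 to 0.
The longest chain is now Spec→Auth = 2+15 = 17, so the schedule takes 17 days.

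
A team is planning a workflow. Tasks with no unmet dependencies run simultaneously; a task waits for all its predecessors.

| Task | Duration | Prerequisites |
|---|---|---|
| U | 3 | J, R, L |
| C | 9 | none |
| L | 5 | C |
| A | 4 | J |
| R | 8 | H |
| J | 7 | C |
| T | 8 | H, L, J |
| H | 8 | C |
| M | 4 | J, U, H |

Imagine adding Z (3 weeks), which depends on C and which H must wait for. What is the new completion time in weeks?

35

Originally the workflow takes 32 weeks.
With Z inserted, H now waits for max(C, Z).
New critical path: C→Z→H→R→U→M = 9+3+8+8+3+4 = 35 ⇒ 35 weeks.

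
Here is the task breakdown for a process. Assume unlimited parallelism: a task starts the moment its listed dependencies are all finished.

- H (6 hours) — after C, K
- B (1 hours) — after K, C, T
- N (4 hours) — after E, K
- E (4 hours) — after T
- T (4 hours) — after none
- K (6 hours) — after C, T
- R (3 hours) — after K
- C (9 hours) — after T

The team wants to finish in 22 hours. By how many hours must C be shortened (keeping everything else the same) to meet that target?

3

Current finish: 25 hours; target: 22.
C is on every critical path, so each hour cut from C cuts the finish by one (this holds down to a finish of 17).
Need 25 − 22 = 3 hours off C → C becomes 6 hours, finish becomes 22.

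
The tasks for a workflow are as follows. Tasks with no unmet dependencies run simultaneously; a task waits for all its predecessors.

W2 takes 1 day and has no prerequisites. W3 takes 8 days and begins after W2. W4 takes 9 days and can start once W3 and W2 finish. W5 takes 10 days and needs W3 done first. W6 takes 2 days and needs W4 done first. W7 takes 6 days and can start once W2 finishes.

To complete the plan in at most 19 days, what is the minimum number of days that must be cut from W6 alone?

Current finish: 20 days; target: 19.
W6 is on every critical path, so each day cut from W6 cuts the finish by one (this holds down to a finish of 19).
Need 20 − 19 = 1 day off W6 → W6 becomes 1 day, finish becomes 19.

1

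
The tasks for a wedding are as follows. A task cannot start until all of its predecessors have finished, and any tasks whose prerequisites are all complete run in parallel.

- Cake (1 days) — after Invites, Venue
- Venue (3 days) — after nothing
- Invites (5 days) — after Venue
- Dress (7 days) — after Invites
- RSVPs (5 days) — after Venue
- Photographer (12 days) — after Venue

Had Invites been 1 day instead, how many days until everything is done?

15

Critical path before the change: Venue→Invites→Dress = 3+5+7 = 15 giving 15 days.
Invites lies on that path, so at 1 day the path becomes 11 days.
Now Venue→Photographer = 3+12 = 15 is longest, so the finish becomes 15 days.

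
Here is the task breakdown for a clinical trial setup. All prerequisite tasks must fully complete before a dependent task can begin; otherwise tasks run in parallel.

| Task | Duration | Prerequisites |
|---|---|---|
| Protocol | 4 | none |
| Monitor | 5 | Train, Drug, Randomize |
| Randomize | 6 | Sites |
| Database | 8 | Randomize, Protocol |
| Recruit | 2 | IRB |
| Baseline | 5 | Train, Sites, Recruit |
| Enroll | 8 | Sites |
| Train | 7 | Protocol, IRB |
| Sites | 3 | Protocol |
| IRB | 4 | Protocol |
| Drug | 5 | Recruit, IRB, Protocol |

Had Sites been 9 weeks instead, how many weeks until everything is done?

Baseline: Protocol→Sites→Randomize→Database = 4+3+6+8 = 21 → 21 weeks.
Sites is on the critical path; changing it to 9 makes that path 27 weeks.
That remains the longest chain; total 27 weeks.

27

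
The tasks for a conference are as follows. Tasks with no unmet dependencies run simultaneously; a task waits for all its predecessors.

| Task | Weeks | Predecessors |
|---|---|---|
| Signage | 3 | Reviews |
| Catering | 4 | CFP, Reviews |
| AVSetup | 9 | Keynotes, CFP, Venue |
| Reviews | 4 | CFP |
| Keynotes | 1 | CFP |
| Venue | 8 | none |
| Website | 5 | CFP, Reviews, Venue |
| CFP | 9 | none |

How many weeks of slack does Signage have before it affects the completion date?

The longest chain is CFP→Keynotes→AVSetup = 9+1+9 = 19; overall finish 19 weeks.
Longest path through Signage: 16 weeks (earliest finish 16, latest finish 19).
Slack of Signage = 16 − 13 = 3 weeks.

3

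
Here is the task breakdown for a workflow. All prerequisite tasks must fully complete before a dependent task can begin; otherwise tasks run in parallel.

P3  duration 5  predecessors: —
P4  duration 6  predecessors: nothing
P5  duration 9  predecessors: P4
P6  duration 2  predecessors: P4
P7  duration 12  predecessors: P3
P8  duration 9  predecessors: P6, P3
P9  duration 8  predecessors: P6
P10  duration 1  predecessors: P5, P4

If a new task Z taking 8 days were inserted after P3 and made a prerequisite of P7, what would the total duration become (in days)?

25

Originally the project takes 17 days.
With Z inserted, P7 now waits for max(P3, Z).
New critical path: P3→Z→P7 = 5+8+12 = 25 ⇒ 25 days.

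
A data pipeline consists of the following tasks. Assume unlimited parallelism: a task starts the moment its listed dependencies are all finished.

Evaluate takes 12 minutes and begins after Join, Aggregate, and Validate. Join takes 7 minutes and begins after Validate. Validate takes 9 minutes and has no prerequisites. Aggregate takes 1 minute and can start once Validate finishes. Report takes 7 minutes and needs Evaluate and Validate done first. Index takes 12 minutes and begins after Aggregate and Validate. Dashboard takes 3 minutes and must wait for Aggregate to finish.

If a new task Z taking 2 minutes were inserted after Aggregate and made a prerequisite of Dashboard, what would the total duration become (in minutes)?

Originally the plan takes 35 minutes.
With Z inserted, Dashboard now waits for max(Aggregate, Z).
New critical path: Validate→Join→Evaluate→Report = 9+7+12+7 = 35 ⇒ 35 minutes.

35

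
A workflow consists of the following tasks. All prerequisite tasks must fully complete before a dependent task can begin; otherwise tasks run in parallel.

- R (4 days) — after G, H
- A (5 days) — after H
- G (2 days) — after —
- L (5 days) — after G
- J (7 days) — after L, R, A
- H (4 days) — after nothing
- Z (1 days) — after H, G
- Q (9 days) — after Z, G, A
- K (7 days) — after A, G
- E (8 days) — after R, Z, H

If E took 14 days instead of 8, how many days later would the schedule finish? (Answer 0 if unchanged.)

4

Critical path before the change: H→A→Q = 4+5+9 = 18 giving 18 days.
The longest path through E is only 16 days, so E has float 2.
Now H→R→E = 4+4+14 = 22 is longest, so the finish becomes 22 days.
Change in finish: 22 − 18 = +4 days.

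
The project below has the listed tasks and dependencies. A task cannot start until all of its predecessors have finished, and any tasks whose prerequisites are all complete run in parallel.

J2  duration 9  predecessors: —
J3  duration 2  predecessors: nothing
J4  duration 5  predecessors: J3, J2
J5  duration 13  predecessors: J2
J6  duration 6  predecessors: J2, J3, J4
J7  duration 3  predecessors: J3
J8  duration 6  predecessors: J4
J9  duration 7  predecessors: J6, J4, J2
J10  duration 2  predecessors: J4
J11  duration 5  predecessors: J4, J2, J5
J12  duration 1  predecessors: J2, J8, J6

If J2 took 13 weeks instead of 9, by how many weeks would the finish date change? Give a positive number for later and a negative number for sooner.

Actual critical path: J2→J4→J6→J9 = 9+5+6+7 = 27 ⇒ 27 weeks.
Since J2 is critical, the +4 change carries straight to that chain (now 31 weeks).
No other chain overtakes it, so the finish is 31 weeks.
Change in finish: 31 − 27 = +4 weeks.

4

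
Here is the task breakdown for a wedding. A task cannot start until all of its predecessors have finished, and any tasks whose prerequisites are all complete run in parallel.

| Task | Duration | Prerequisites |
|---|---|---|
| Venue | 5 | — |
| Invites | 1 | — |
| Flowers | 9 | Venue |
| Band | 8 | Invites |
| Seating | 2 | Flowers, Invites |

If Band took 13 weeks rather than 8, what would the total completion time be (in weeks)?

Baseline: Venue→Flowers→Seating = 5+9+2 = 16 → 16 weeks.
The longest path through Band is only 9 weeks, so Band has float 7.
No other chain overtakes it, so the finish is 16 weeks.

16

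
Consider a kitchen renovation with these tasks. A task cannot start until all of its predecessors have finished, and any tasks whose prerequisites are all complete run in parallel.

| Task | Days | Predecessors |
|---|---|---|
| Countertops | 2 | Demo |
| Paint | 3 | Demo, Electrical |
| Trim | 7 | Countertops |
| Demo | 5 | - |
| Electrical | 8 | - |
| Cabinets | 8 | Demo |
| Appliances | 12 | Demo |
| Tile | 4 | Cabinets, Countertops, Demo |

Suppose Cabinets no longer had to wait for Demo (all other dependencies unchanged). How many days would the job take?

17

With the dependency in place, Demo→Cabinets→Tile = 5+8+4 = 17 sets the finish at 17 days.
Without Demo→Cabinets, Cabinets's earliest start moves from 5 to 0.
New critical path: Demo→Appliances = 5+12 = 17 ⇒ 17 days.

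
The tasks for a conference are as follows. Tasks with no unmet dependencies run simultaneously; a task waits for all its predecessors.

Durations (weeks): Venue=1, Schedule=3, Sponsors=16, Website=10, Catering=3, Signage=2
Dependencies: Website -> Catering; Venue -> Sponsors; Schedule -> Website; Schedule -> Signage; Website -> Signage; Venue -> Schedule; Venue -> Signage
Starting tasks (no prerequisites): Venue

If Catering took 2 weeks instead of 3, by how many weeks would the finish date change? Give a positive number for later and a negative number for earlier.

0

The binding path is Venue→Schedule→Website→Catering = 1+3+10+3 = 17; finish at 17 weeks.
Catering is on the critical path; changing it to 2 makes that path 16 weeks.
Now Venue→Sponsors = 1+16 = 17 is longest, so the finish becomes 17 weeks.
Change in finish: 17 − 17 = +0 weeks.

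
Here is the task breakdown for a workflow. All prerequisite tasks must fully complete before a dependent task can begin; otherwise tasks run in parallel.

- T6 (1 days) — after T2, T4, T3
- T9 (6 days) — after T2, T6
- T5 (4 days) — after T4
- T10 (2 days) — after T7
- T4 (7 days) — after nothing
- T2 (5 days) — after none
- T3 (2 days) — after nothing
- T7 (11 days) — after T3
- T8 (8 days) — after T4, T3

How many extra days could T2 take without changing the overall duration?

3

The longest chain is T3→T7→T10 = 2+11+2 = 15; overall finish 15 days.
Longest path through T2: 12 days (earliest finish 5, latest finish 8).
So T2 can slip 8 − 5 = 3 days.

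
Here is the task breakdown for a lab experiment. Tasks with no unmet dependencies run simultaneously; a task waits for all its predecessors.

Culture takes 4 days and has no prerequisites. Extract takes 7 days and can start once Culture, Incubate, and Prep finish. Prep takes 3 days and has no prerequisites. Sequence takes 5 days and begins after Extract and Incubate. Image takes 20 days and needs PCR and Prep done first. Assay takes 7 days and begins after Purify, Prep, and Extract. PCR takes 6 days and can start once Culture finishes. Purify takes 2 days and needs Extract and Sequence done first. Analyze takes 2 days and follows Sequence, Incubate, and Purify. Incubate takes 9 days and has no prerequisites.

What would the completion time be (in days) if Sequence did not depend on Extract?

Original critical path: Culture→PCR→Image = 4+6+20 = 30 ⇒ 30 days.
Without Extract→Sequence, Sequence's earliest start moves from 16 to 9.
After: Culture→PCR→Image = 4+6+20 = 30 → 30 days.

30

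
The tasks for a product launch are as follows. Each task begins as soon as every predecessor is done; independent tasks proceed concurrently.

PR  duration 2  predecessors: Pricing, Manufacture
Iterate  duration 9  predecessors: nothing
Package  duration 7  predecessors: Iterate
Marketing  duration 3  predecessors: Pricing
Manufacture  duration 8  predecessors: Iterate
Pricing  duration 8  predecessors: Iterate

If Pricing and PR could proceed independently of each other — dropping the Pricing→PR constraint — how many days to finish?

Original critical path: Iterate→Pricing→Marketing = 9+8+3 = 20 ⇒ 20 days.
Dropping Pricing→PR doesn't change PR's earliest start (17); another predecessor still binds.
New critical path: Iterate→Pricing→Marketing = 9+8+3 = 20 ⇒ 20 days.

20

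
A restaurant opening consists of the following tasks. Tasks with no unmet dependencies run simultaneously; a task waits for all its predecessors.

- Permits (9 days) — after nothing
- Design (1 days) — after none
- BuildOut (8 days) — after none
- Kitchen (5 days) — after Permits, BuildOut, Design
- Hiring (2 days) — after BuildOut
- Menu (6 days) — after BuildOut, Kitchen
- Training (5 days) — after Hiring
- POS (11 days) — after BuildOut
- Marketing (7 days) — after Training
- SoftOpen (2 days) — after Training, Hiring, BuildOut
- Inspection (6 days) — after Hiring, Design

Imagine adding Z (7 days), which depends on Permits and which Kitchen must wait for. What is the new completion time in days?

27

Originally the schedule takes 22 days.
With Z inserted, Kitchen now waits for max(Permits, BuildOut, Design, Z).
New critical path: Permits→Z→Kitchen→Menu = 9+7+5+6 = 27 ⇒ 27 days.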